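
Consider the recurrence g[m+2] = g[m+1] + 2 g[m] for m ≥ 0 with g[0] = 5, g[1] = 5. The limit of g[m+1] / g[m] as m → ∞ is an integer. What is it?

2

The characteristic equation is r^2 - r - 2 = 0, which factors as (r - 2)(r + 1) = 0.
So the roots are 2 and -1. Since |2| > |-1| and the coefficient of 2^m is non-zero, the ratio tends to 2.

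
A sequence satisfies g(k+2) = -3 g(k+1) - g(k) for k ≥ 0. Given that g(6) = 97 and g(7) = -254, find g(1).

2

Rearranging, g(k-2) = -(g(k) + 3 g(k-1)).
g(5) = -(-254 + 3*97) = -37
g(4) = -(97 + 3*(-37)) = 14
g(3) = -(-37 + 3*14) = -5
g(2) = -(14 + 3*(-5)) = 1
g(1) = -(-5 + 3*1) = 2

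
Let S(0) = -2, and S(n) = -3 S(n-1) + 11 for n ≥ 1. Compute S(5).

S(1) = -3*(-2) + 11 = 17
S(2) = -3*17 + 11 = -40
S(3) = -3*(-40) + 11 = 131
S(4) = -3*131 + 11 = -382
S(5) = -3*(-382) + 11 = 1157

1157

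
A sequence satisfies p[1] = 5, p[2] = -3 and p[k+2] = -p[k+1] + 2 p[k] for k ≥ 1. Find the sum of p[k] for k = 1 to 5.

41

p[3] = -(-3) + 2*5 = 13
p[4] = -13 + 2*(-3) = -19
p[5] = -(-19) + 2*13 = 45
Sum = 5 + (-3) + 13 + (-19) + 45 = 41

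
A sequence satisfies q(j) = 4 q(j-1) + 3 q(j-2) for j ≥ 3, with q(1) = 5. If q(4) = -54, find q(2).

-6

Let q(2) = w.
q(3) = 15 + 4w
q(4) = 60 + 19w
So 60 + 19w = -54, giving w = -6.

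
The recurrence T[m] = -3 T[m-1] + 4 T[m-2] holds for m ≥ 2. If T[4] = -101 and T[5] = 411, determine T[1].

3

Rearranging, T[m-2] = (T[m] + 3 T[m-1]) / 4.
T[3] = (411 + 3*(-101)) / 4 = 108/4 = 27
T[2] = (-101 + 3*27) / 4 = -20/4 = -5
T[1] = (27 + 3*(-5)) / 4 = 12/4 = 3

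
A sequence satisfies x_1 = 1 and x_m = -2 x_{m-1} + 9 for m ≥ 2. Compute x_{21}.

The fixed point is 9/(1 + 2) = 3, so x_m - 3 = -2(x_{m-1} - 3).
Hence x_m = -2·(-2)^{m-1} + 3.
x_{21} = -2·(-2)^{20} + 3 = -2·1048576 + 3 = -2097149.

-2097149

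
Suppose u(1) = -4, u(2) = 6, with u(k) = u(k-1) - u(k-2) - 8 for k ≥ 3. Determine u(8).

6

u(3) = 6 - (-4) - 8 = 2
u(4) = 2 - 6 - 8 = -12
u(5) = (-12) - 2 - 8 = -22
u(6) = (-22) - (-12) - 8 = -18
u(7) = (-18) - (-22) - 8 = -4
u(8) = (-4) - (-18) - 8 = 6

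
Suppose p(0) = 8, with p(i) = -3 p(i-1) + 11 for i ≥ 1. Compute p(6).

3830

p(1) = -3(8) + 11 = -13
p(2) = -3(-13) + 11 = 50
p(3) = -3(50) + 11 = -139
p(4) = -3(-139) + 11 = 428
p(5) = -3(428) + 11 = -1273
p(6) = -3(-1273) + 11 = 3830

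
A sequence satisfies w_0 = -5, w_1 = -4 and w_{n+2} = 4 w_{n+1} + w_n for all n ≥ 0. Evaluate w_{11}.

w_2 = 4·(-4) + (-5) = -21
w_3 = 4·(-21) + (-4) = -88
w_4 = 4·(-88) + (-21) = -373
w_5 = 4·(-373) + (-88) = -1580
w_6 = 4·(-1580) + (-373) = -6693
w_7 = 4·(-6693) + (-1580) = -28352
w_8 = 4·(-28352) + (-6693) = -120101
w_9 = 4·(-120101) + (-28352) = -508756
w_{10} = 4·(-508756) + (-120101) = -2155125
w_{11} = 4·(-2155125) + (-508756) = -9129256

-9129256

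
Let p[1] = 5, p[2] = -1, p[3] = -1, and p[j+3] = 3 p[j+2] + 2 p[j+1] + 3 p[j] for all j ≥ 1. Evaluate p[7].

p[4] = 3(-1) + 2(-1) + 3(5) = 10
p[5] = 3(10) + 2(-1) + 3(-1) = 25
p[6] = 3(25) + 2(10) + 3(-1) = 92
p[7] = 3(92) + 2(25) + 3(10) = 356

356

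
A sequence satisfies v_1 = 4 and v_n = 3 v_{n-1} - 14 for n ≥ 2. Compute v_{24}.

-282429536474

The fixed point is -14/(1 - 3) = 7, so v_n - 7 = 3(v_{n-1} - 7).
Hence v_n = -3·3^{n-1} + 7.
v_{24} = -3·3^{23} + 7 = -3·94143178827 + 7 = -282429536474.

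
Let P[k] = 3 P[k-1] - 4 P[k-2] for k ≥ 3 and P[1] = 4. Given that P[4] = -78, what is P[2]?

-6

Let P[2] = z.
P[3] = -16 + 3z
P[4] = -48 + 5z
So -48 + 5z = -78, giving z = -6.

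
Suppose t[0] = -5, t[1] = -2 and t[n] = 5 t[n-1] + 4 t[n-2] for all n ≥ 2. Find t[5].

t[2] = 5·(-2) + 4·(-5) = -30
t[3] = 5·(-30) + 4·(-2) = -158
t[4] = 5·(-158) + 4·(-30) = -910
t[5] = 5·(-910) + 4·(-158) = -5182

-5182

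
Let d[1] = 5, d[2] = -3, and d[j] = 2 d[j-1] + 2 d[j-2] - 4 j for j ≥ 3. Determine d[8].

-2480

d[3] = 2*(-3) + 2*5 - 12 = -8
d[4] = 2*(-8) + 2*(-3) - 16 = -38
d[5] = 2*(-38) + 2*(-8) - 20 = -112
d[6] = 2*(-112) + 2*(-38) - 24 = -324
d[7] = 2*(-324) + 2*(-112) - 28 = -900
d[8] = 2*(-900) + 2*(-324) - 32 = -2480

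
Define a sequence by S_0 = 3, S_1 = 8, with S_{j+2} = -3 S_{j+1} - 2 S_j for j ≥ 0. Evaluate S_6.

S_2 = -3*8 - 2*3 = -30
S_3 = -3*(-30) - 2*8 = 74
S_4 = -3*74 - 2*(-30) = -162
S_5 = -3*(-162) - 2*74 = 338
S_6 = -3*338 - 2*(-162) = -690

-690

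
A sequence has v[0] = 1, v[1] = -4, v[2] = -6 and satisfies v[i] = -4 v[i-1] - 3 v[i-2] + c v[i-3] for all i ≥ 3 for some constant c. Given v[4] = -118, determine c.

v[3] = 36 + c
v[4] = -126 - 8c
So -126 - 8c = -118, giving c = -1.

-1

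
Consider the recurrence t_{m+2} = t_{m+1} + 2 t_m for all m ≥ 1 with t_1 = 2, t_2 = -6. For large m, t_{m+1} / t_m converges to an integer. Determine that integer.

The characteristic equation is r^2 - r - 2 = 0, which factors as (r - 2)(r + 1) = 0.
So the roots are 2 and -1. Since |2| > |-1| and the coefficient of 2^m is non-zero, the ratio tends to 2.

2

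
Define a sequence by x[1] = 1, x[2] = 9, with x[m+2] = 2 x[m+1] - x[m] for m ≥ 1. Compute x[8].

x[3] = 2*9 - 1 = 17
x[4] = 2*17 - 9 = 25
x[5] = 2*25 - 17 = 33
x[6] = 2*33 - 25 = 41
x[7] = 2*41 - 33 = 49
x[8] = 2*49 - 41 = 57

57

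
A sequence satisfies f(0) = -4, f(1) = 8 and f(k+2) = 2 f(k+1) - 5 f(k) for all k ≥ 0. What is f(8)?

4124

f(2) = 2*8 - 5*(-4) = 36
f(3) = 2*36 - 5*8 = 32
f(4) = 2*32 - 5*36 = -116
f(5) = 2*(-116) - 5*32 = -392
f(6) = 2*(-392) - 5*(-116) = -204
f(7) = 2*(-204) - 5*(-392) = 1552
f(8) = 2*1552 - 5*(-204) = 4124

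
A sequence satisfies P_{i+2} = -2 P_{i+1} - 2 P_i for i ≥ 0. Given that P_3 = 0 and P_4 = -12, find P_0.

Rearranging, P_{i-2} = (P_i + 2 P_{i-1}) / -2.
P_2 = (-12 + 2(0)) / -2 = -12/-2 = 6
P_1 = (0 + 2(6)) / -2 = 12/-2 = -6
P_0 = (6 + 2(-6)) / -2 = -6/-2 = 3

3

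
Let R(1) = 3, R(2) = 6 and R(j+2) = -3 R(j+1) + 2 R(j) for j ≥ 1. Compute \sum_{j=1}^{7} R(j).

-1659

R(3) = -3(6) + 2(3) = -12
R(4) = -3(-12) + 2(6) = 48
R(5) = -3(48) + 2(-12) = -168
R(6) = -3(-168) + 2(48) = 600
R(7) = -3(600) + 2(-168) = -2136
Sum = 3 + 6 + (-12) + 48 + (-168) + 600 + (-2136) = -1659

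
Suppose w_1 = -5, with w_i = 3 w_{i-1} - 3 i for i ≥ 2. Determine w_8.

w_2 = 3·(-5) - 6 = -21
w_3 = 3·(-21) - 9 = -72
w_4 = 3·(-72) - 12 = -228
w_5 = 3·(-228) - 15 = -699
w_6 = 3·(-699) - 18 = -2115
w_7 = 3·(-2115) - 21 = -6366
w_8 = 3·(-6366) - 24 = -19122

-19122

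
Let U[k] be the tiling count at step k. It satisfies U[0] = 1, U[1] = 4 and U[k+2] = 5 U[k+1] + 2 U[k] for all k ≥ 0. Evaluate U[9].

2837134

U[2] = 5(4) + 2(1) = 22
U[3] = 5(22) + 2(4) = 118
U[4] = 5(118) + 2(22) = 634
U[5] = 5(634) + 2(118) = 3406
U[6] = 5(3406) + 2(634) = 18298
U[7] = 5(18298) + 2(3406) = 98302
U[8] = 5(98302) + 2(18298) = 528106
U[9] = 5(528106) + 2(98302) = 2837134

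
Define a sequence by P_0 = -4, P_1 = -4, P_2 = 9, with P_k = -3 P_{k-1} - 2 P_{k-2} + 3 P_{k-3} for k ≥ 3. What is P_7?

146

P_3 = -3(9) - 2(-4) + 3(-4) = -31
P_4 = -3(-31) - 2(9) + 3(-4) = 63
P_5 = -3(63) - 2(-31) + 3(9) = -100
P_6 = -3(-100) - 2(63) + 3(-31) = 81
P_7 = -3(81) - 2(-100) + 3(63) = 146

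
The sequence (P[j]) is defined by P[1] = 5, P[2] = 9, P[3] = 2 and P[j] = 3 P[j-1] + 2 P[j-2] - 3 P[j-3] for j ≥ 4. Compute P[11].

P[4] = 3·2 + 2·9 - 3·5 = 9
P[5] = 3·9 + 2·2 - 3·9 = 4
P[6] = 3·4 + 2·9 - 3·2 = 24
P[7] = 3·24 + 2·4 - 3·9 = 53
P[8] = 3·53 + 2·24 - 3·4 = 195
P[9] = 3·195 + 2·53 - 3·24 = 619
P[10] = 3·619 + 2·195 - 3·53 = 2088
P[11] = 3·2088 + 2·619 - 3·195 = 6917

6917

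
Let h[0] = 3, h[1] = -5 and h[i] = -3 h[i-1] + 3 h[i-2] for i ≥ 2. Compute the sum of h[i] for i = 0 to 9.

-206057

h[2] = -3(-5) + 3(3) = 24
h[3] = -3(24) + 3(-5) = -87
h[4] = -3(-87) + 3(24) = 333
h[5] = -3(333) + 3(-87) = -1260
h[6] = -3(-1260) + 3(333) = 4779
h[7] = -3(4779) + 3(-1260) = -18117
h[8] = -3(-18117) + 3(4779) = 68688
h[9] = -3(68688) + 3(-18117) = -260415
Sum = 3 + (-5) + 24 + (-87) + 333 + (-1260) + 4779 + (-18117) + 68688 + (-260415) = -206057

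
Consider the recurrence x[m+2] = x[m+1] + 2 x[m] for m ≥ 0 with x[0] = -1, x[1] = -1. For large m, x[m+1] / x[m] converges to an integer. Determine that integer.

2

The characteristic equation is r^2 - r - 2 = 0, which factors as (r - 2)(r + 1) = 0.
So the roots are 2 and -1. Since |2| > |-1| and the coefficient of 2^m is non-zero, the ratio tends to 2.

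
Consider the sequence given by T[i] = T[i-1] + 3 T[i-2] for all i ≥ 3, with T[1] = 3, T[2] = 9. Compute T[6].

T[3] = 9 + 3·3 = 18
T[4] = 18 + 3·9 = 45
T[5] = 45 + 3·18 = 99
T[6] = 99 + 3·45 = 234

234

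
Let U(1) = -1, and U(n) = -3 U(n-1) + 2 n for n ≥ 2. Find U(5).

U(2) = -3·(-1) + 4 = 7
U(3) = -3·7 + 6 = -15
U(4) = -3·(-15) + 8 = 53
U(5) = -3·53 + 10 = -149

-149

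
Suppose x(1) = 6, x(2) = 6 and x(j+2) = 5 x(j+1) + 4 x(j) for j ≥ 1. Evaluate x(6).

9606

x(3) = 5(6) + 4(6) = 54
x(4) = 5(54) + 4(6) = 294
x(5) = 5(294) + 4(54) = 1686
x(6) = 5(1686) + 4(294) = 9606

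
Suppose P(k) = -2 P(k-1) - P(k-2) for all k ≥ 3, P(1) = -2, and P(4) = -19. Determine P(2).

Let P(2) = v.
P(3) = 2 - 2v
P(4) = -4 + 3v
So -4 + 3v = -19, giving v = -5.

-5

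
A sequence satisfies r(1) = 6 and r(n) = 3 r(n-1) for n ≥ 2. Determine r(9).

r(2) = 3*6 = 18
r(3) = 3*18 = 54
r(4) = 3*54 = 162
r(5) = 3*162 = 486
r(6) = 3*486 = 1458
r(7) = 3*1458 = 4374
r(8) = 3*4374 = 13122
r(9) = 3*13122 = 39366

39366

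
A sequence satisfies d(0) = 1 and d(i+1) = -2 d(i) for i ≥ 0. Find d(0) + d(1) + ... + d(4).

d(1) = -2·1 = -2
d(2) = -2·(-2) = 4
d(3) = -2·4 = -8
d(4) = -2·(-8) = 16
Sum = 1 + (-2) + 4 + (-8) + 16 = 11

11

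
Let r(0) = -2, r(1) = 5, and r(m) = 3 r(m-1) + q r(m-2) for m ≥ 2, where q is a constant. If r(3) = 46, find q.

r(2) = 15 - 2q
r(3) = 45 - q
So 45 - q = 46, giving q = -1.

-1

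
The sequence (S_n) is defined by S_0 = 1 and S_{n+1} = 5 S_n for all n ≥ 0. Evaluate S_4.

625

S_1 = 5·1 = 5
S_2 = 5·5 = 25
S_3 = 5·25 = 125
S_4 = 5·125 = 625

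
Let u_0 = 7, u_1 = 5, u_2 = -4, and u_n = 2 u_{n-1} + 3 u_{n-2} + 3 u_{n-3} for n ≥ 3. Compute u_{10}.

67964

u_3 = 2(-4) + 3(5) + 3(7) = 28
u_4 = 2(28) + 3(-4) + 3(5) = 59
u_5 = 2(59) + 3(28) + 3(-4) = 190
u_6 = 2(190) + 3(59) + 3(28) = 641
u_7 = 2(641) + 3(190) + 3(59) = 2029
u_8 = 2(2029) + 3(641) + 3(190) = 6551
u_9 = 2(6551) + 3(2029) + 3(641) = 21112
u_{10} = 2(21112) + 3(6551) + 3(2029) = 67964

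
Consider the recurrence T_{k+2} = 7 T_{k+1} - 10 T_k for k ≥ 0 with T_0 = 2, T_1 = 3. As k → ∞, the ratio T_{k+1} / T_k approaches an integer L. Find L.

5

The characteristic equation is r^2 - 7r + 10 = 0, which factors as (r - 5)(r - 2) = 0.
So the roots are 5 and 2. Since |5| > |2| and the coefficient of 5^k is non-zero, the ratio tends to 5.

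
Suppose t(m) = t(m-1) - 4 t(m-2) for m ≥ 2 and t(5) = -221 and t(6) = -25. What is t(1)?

-5

Rearranging, t(m-2) = (t(m) - t(m-1)) / -4.
t(4) = (-25 - (-221)) / -4 = 196/-4 = -49
t(3) = (-221 - (-49)) / -4 = -172/-4 = 43
t(2) = (-49 - 43) / -4 = -92/-4 = 23
t(1) = (43 - 23) / -4 = 20/-4 = -5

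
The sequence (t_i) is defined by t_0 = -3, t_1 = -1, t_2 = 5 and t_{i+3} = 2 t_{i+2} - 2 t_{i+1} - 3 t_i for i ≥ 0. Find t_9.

t_3 = 2(5) - 2(-1) - 3(-3) = 21
t_4 = 2(21) - 2(5) - 3(-1) = 35
t_5 = 2(35) - 2(21) - 3(5) = 13
t_6 = 2(13) - 2(35) - 3(21) = -107
t_7 = 2(-107) - 2(13) - 3(35) = -345
t_8 = 2(-345) - 2(-107) - 3(13) = -515
t_9 = 2(-515) - 2(-345) - 3(-107) = -19

-19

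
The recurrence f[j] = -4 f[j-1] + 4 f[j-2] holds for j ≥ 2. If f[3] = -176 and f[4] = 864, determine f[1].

Rearranging, f[j-2] = (f[j] + 4 f[j-1]) / 4.
f[2] = (864 + 4·(-176)) / 4 = 160/4 = 40
f[1] = (-176 + 4·40) / 4 = -16/4 = -4

-4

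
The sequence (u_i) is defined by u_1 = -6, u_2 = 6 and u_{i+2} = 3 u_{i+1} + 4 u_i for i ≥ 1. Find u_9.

u_3 = 3·6 + 4·(-6) = -6
u_4 = 3·(-6) + 4·6 = 6
u_5 = 3·6 + 4·(-6) = -6
u_6 = 3·(-6) + 4·6 = 6
u_7 = 3·6 + 4·(-6) = -6
u_8 = 3·(-6) + 4·6 = 6
u_9 = 3·6 + 4·(-6) = -6

-6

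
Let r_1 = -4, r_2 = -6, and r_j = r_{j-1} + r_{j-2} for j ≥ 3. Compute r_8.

-110

r_3 = (-6) + (-4) = -10
r_4 = (-10) + (-6) = -16
r_5 = (-16) + (-10) = -26
r_6 = (-26) + (-16) = -42
r_7 = (-42) + (-26) = -68
r_8 = (-68) + (-42) = -110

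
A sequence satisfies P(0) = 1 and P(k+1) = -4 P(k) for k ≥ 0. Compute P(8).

65536

P(1) = -4·1 = -4
P(2) = -4·(-4) = 16
P(3) = -4·16 = -64
P(4) = -4·(-64) = 256
P(5) = -4·256 = -1024
P(6) = -4·(-1024) = 4096
P(7) = -4·4096 = -16384
P(8) = -4·(-16384) = 65536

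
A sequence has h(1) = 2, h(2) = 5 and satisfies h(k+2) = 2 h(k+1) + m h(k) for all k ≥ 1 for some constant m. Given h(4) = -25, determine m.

h(3) = 10 + 2m
h(4) = 20 + 9m
So 20 + 9m = -25, giving m = -5.

-5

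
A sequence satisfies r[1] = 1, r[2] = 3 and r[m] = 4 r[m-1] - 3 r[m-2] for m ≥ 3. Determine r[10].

19683

r[3] = 4*3 - 3*1 = 9
r[4] = 4*9 - 3*3 = 27
r[5] = 4*27 - 3*9 = 81
r[6] = 4*81 - 3*27 = 243
r[7] = 4*243 - 3*81 = 729
r[8] = 4*729 - 3*243 = 2187
r[9] = 4*2187 - 3*729 = 6561
r[10] = 4*6561 - 3*2187 = 19683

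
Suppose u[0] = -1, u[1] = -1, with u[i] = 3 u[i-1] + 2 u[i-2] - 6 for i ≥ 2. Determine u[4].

u[2] = 3*(-1) + 2*(-1) - 6 = -11
u[3] = 3*(-11) + 2*(-1) - 6 = -41
u[4] = 3*(-41) + 2*(-11) - 6 = -151

-151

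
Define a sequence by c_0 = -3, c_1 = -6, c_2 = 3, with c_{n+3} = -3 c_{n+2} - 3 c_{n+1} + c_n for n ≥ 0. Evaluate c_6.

-147

c_3 = -3(3) - 3(-6) + (-3) = 6
c_4 = -3(6) - 3(3) + (-6) = -33
c_5 = -3(-33) - 3(6) + 3 = 84
c_6 = -3(84) - 3(-33) + 6 = -147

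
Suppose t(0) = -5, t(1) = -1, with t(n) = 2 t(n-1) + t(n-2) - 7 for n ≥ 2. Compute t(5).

t(2) = 2·(-1) + (-5) - 7 = -14
t(3) = 2·(-14) + (-1) - 7 = -36
t(4) = 2·(-36) + (-14) - 7 = -93
t(5) = 2·(-93) + (-36) - 7 = -229

-229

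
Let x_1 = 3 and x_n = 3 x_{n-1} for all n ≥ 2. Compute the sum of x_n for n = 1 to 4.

120

x_2 = 3*3 = 9
x_3 = 3*9 = 27
x_4 = 3*27 = 81
Sum = 3 + 9 + 27 + 81 = 120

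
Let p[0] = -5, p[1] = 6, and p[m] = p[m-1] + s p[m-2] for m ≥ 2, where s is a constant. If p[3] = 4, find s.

-2

p[2] = 6 - 5s
p[3] = 6 + s
So 6 + s = 4, giving s = -2.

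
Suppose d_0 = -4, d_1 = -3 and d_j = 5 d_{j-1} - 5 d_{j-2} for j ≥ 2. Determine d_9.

d_2 = 5*(-3) - 5*(-4) = 5
d_3 = 5*5 - 5*(-3) = 40
d_4 = 5*40 - 5*5 = 175
d_5 = 5*175 - 5*40 = 675
d_6 = 5*675 - 5*175 = 2500
d_7 = 5*2500 - 5*675 = 9125
d_8 = 5*9125 - 5*2500 = 33125
d_9 = 5*33125 - 5*9125 = 120000

120000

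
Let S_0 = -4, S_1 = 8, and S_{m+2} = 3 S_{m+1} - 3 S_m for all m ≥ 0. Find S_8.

-972

S_2 = 3*8 - 3*(-4) = 36
S_3 = 3*36 - 3*8 = 84
S_4 = 3*84 - 3*36 = 144
S_5 = 3*144 - 3*84 = 180
S_6 = 3*180 - 3*144 = 108
S_7 = 3*108 - 3*180 = -216
S_8 = 3*(-216) - 3*108 = -972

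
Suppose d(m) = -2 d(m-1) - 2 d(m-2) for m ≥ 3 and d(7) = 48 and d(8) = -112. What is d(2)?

Rearranging, d(m-2) = (d(m) + 2 d(m-1)) / -2.
d(6) = (-112 + 2*48) / -2 = -16/-2 = 8
d(5) = (48 + 2*8) / -2 = 64/-2 = -32
d(4) = (8 + 2*(-32)) / -2 = -56/-2 = 28
d(3) = (-32 + 2*28) / -2 = 24/-2 = -12
d(2) = (28 + 2*(-12)) / -2 = 4/-2 = -2

-2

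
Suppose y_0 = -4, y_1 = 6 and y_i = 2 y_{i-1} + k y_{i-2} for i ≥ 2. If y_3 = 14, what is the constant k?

5

y_2 = 12 - 4k
y_3 = 24 - 2k
So 24 - 2k = 14, giving k = 5.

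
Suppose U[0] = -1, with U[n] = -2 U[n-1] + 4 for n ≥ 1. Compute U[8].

U[1] = -2·(-1) + 4 = 6
U[2] = -2·6 + 4 = -8
U[3] = -2·(-8) + 4 = 20
U[4] = -2·20 + 4 = -36
U[5] = -2·(-36) + 4 = 76
U[6] = -2·76 + 4 = -148
U[7] = -2·(-148) + 4 = 300
U[8] = -2·300 + 4 = -596

-596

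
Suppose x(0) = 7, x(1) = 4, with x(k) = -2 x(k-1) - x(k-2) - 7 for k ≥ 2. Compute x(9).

x(2) = -2(4) - 7 - 7 = -22
x(3) = -2(-22) - 4 - 7 = 33
x(4) = -2(33) - (-22) - 7 = -51
x(5) = -2(-51) - 33 - 7 = 62
x(6) = -2(62) - (-51) - 7 = -80
x(7) = -2(-80) - 62 - 7 = 91
x(8) = -2(91) - (-80) - 7 = -109
x(9) = -2(-109) - 91 - 7 = 120

120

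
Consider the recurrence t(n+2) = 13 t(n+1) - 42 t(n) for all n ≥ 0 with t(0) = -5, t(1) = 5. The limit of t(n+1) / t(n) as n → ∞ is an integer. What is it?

7

The characteristic equation is r^2 - 13r + 42 = 0, which factors as (r - 7)(r - 6) = 0.
So the roots are 7 and 6. Since |7| > |6| and the coefficient of 7^n is non-zero, the ratio tends to 7.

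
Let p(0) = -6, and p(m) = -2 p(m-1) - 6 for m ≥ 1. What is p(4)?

-66

p(1) = -2*(-6) - 6 = 6
p(2) = -2*6 - 6 = -18
p(3) = -2*(-18) - 6 = 30
p(4) = -2*30 - 6 = -66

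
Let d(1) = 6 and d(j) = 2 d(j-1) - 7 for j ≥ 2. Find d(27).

-67108857

The fixed point is -7/(1 - 2) = 7, so d(j) - 7 = 2(d(j-1) - 7).
Hence d(j) = -1·2^{j-1} + 7.
d(27) = -1·2^{26} + 7 = -1·67108864 + 7 = -67108857.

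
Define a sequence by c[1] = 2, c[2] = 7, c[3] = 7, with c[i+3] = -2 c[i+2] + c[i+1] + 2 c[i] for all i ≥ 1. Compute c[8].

c[4] = -2*7 + 7 + 2*2 = -3
c[5] = -2*(-3) + 7 + 2*7 = 27
c[6] = -2*27 + (-3) + 2*7 = -43
c[7] = -2*(-43) + 27 + 2*(-3) = 107
c[8] = -2*107 + (-43) + 2*27 = -203

-203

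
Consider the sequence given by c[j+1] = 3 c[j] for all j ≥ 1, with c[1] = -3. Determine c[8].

c[2] = 3*(-3) = -9
c[3] = 3*(-9) = -27
c[4] = 3*(-27) = -81
c[5] = 3*(-81) = -243
c[6] = 3*(-243) = -729
c[7] = 3*(-729) = -2187
c[8] = 3*(-2187) = -6561

-6561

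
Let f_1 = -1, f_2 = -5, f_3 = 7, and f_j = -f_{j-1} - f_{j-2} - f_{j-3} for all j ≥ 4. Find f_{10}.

-5

f_4 = -7 - (-5) - (-1) = -1
f_5 = -(-1) - 7 - (-5) = -1
f_6 = -(-1) - (-1) - 7 = -5
f_7 = -(-5) - (-1) - (-1) = 7
f_8 = -7 - (-5) - (-1) = -1
f_9 = -(-1) - 7 - (-5) = -1
f_{10} = -(-1) - (-1) - 7 = -5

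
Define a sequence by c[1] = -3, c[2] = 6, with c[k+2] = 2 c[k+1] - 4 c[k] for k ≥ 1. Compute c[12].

-12288

c[3] = 2·6 - 4·(-3) = 24
c[4] = 2·24 - 4·6 = 24
c[5] = 2·24 - 4·24 = -48
c[6] = 2·(-48) - 4·24 = -192
c[7] = 2·(-192) - 4·(-48) = -192
c[8] = 2·(-192) - 4·(-192) = 384
c[9] = 2·384 - 4·(-192) = 1536
c[10] = 2·1536 - 4·384 = 1536
c[11] = 2·1536 - 4·1536 = -3072
c[12] = 2·(-3072) - 4·1536 = -12288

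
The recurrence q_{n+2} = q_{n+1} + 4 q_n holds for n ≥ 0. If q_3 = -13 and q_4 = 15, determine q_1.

Rearranging, q_{n-2} = (q_n - q_{n-1}) / 4.
q_2 = (15 - (-13)) / 4 = 28/4 = 7
q_1 = (-13 - 7) / 4 = -20/4 = -5

-5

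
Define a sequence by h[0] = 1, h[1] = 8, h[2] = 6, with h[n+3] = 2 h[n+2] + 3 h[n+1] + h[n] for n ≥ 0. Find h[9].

28382

h[3] = 2*6 + 3*8 + 1 = 37
h[4] = 2*37 + 3*6 + 8 = 100
h[5] = 2*100 + 3*37 + 6 = 317
h[6] = 2*317 + 3*100 + 37 = 971
h[7] = 2*971 + 3*317 + 100 = 2993
h[8] = 2*2993 + 3*971 + 317 = 9216
h[9] = 2*9216 + 3*2993 + 971 = 28382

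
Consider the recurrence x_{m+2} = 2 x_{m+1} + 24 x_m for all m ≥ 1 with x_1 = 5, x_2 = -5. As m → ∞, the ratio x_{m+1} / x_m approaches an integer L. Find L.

6

The characteristic equation is r^2 - 2r - 24 = 0, which factors as (r - 6)(r + 4) = 0.
So the roots are 6 and -4. Since |6| > |-4| and the coefficient of 6^m is non-zero, the ratio tends to 6.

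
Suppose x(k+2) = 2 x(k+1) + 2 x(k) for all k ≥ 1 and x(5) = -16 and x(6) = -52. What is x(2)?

-7

Rearranging, x(k-2) = (x(k) - 2 x(k-1)) / 2.
x(4) = (-52 - 2·(-16)) / 2 = -20/2 = -10
x(3) = (-16 - 2·(-10)) / 2 = 4/2 = 2
x(2) = (-10 - 2·2) / 2 = -14/2 = -7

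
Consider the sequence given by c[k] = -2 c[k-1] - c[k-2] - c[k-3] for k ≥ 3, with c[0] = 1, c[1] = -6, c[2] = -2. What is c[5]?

13

c[3] = -2·(-2) - (-6) - 1 = 9
c[4] = -2·9 - (-2) - (-6) = -10
c[5] = -2·(-10) - 9 - (-2) = 13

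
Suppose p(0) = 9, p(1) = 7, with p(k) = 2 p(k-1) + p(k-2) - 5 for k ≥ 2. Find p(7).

p(2) = 2(7) + 9 - 5 = 18
p(3) = 2(18) + 7 - 5 = 38
p(4) = 2(38) + 18 - 5 = 89
p(5) = 2(89) + 38 - 5 = 211
p(6) = 2(211) + 89 - 5 = 506
p(7) = 2(506) + 211 - 5 = 1218

1218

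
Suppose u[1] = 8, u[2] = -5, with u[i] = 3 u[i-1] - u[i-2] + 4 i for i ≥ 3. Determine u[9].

u[3] = 3(-5) - 8 + 12 = -11
u[4] = 3(-11) - (-5) + 16 = -12
u[5] = 3(-12) - (-11) + 20 = -5
u[6] = 3(-5) - (-12) + 24 = 21
u[7] = 3(21) - (-5) + 28 = 96
u[8] = 3(96) - 21 + 32 = 299
u[9] = 3(299) - 96 + 36 = 837

837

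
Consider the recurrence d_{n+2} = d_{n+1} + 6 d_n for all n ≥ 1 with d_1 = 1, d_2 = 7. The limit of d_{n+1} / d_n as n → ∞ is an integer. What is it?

The characteristic equation is r^2 - r - 6 = 0, which factors as (r - 3)(r + 2) = 0.
So the roots are 3 and -2. Since |3| > |-2| and the coefficient of 3^n is non-zero, the ratio tends to 3.

3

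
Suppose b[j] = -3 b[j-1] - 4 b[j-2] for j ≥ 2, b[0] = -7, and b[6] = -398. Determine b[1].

-2

Let b[1] = y.
b[2] = 28 - 3y
b[3] = -84 + 5y
b[4] = 140 - 3y
b[5] = -84 - 11y
b[6] = -308 + 45y
So -308 + 45y = -398, giving y = -2.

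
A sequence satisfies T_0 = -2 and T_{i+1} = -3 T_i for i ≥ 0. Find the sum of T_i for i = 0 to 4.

-122

T_1 = -3·(-2) = 6
T_2 = -3·6 = -18
T_3 = -3·(-18) = 54
T_4 = -3·54 = -162
Sum = (-2) + 6 + (-18) + 54 + (-162) = -122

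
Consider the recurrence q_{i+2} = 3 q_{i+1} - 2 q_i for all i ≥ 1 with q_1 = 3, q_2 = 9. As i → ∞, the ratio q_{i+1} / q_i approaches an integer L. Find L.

2

The characteristic equation is r^2 - 3r + 2 = 0, which factors as (r - 2)(r - 1) = 0.
So the roots are 2 and 1. Since |2| > |1| and the coefficient of 2^i is non-zero, the ratio tends to 2.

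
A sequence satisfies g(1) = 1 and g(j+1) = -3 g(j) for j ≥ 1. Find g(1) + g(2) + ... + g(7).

547

g(2) = -3*1 = -3
g(3) = -3*(-3) = 9
g(4) = -3*9 = -27
g(5) = -3*(-27) = 81
g(6) = -3*81 = -243
g(7) = -3*(-243) = 729
Sum = 1 + (-3) + 9 + (-27) + 81 + (-243) + 729 = 547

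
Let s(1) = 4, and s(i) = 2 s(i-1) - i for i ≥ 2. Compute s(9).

267

s(2) = 2·4 - 2 = 6
s(3) = 2·6 - 3 = 9
s(4) = 2·9 - 4 = 14
s(5) = 2·14 - 5 = 23
s(6) = 2·23 - 6 = 40
s(7) = 2·40 - 7 = 73
s(8) = 2·73 - 8 = 138
s(9) = 2·138 - 9 = 267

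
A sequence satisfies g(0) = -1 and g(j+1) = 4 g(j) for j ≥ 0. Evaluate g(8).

g(1) = 4(-1) = -4
g(2) = 4(-4) = -16
g(3) = 4(-16) = -64
g(4) = 4(-64) = -256
g(5) = 4(-256) = -1024
g(6) = 4(-1024) = -4096
g(7) = 4(-4096) = -16384
g(8) = 4(-16384) = -65536

-65536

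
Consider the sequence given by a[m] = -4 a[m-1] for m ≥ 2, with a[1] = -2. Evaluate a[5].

a[2] = -4(-2) = 8
a[3] = -4(8) = -32
a[4] = -4(-32) = 128
a[5] = -4(128) = -512

-512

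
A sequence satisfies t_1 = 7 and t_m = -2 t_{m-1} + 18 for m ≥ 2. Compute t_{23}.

The fixed point is 18/(1 + 2) = 6, so t_m - 6 = -2(t_{m-1} - 6).
Hence t_m = 1·(-2)^{m-1} + 6.
t_{23} = 1·(-2)^{22} + 6 = 1·4194304 + 6 = 4194310.

4194310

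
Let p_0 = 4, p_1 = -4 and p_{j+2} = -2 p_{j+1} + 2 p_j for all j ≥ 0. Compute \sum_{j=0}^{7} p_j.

p_2 = -2·(-4) + 2·4 = 16
p_3 = -2·16 + 2·(-4) = -40
p_4 = -2·(-40) + 2·16 = 112
p_5 = -2·112 + 2·(-40) = -304
p_6 = -2·(-304) + 2·112 = 832
p_7 = -2·832 + 2·(-304) = -2272
Sum = 4 + (-4) + 16 + (-40) + 112 + (-304) + 832 + (-2272) = -1656

-1656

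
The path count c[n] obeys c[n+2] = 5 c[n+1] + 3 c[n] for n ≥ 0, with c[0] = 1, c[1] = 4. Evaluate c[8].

663791

c[2] = 5·4 + 3·1 = 23
c[3] = 5·23 + 3·4 = 127
c[4] = 5·127 + 3·23 = 704
c[5] = 5·704 + 3·127 = 3901
c[6] = 5·3901 + 3·704 = 21617
c[7] = 5·21617 + 3·3901 = 119788
c[8] = 5·119788 + 3·21617 = 663791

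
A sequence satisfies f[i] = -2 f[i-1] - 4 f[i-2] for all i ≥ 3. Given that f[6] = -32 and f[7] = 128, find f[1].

Rearranging, f[i-2] = (f[i] + 2 f[i-1]) / -4.
f[5] = (128 + 2*(-32)) / -4 = 64/-4 = -16
f[4] = (-32 + 2*(-16)) / -4 = -64/-4 = 16
f[3] = (-16 + 2*16) / -4 = 16/-4 = -4
f[2] = (16 + 2*(-4)) / -4 = 8/-4 = -2
f[1] = (-4 + 2*(-2)) / -4 = -8/-4 = 2

2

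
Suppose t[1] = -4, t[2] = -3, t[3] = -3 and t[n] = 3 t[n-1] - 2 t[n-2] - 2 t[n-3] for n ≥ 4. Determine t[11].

t[4] = 3*(-3) - 2*(-3) - 2*(-4) = 5
t[5] = 3*5 - 2*(-3) - 2*(-3) = 27
t[6] = 3*27 - 2*5 - 2*(-3) = 77
t[7] = 3*77 - 2*27 - 2*5 = 167
t[8] = 3*167 - 2*77 - 2*27 = 293
t[9] = 3*293 - 2*167 - 2*77 = 391
t[10] = 3*391 - 2*293 - 2*167 = 253
t[11] = 3*253 - 2*391 - 2*293 = -609

-609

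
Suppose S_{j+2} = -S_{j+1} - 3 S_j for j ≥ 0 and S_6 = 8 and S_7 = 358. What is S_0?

8

Rearranging, S_{j-2} = (S_j + S_{j-1}) / -3.
S_5 = (358 + 8) / -3 = 366/-3 = -122
S_4 = (8 + (-122)) / -3 = -114/-3 = 38
S_3 = (-122 + 38) / -3 = -84/-3 = 28
S_2 = (38 + 28) / -3 = 66/-3 = -22
S_1 = (28 + (-22)) / -3 = 6/-3 = -2
S_0 = (-22 + (-2)) / -3 = -24/-3 = 8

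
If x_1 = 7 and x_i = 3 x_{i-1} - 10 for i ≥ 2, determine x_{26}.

The fixed point is -10/(1 - 3) = 5, so x_i - 5 = 3(x_{i-1} - 5).
Hence x_i = 2·3^{i-1} + 5.
x_{26} = 2·3^{25} + 5 = 2·847288609443 + 5 = 1694577218891.

1694577218891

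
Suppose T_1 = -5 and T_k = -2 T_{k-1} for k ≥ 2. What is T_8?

640

T_2 = -2*(-5) = 10
T_3 = -2*10 = -20
T_4 = -2*(-20) = 40
T_5 = -2*40 = -80
T_6 = -2*(-80) = 160
T_7 = -2*160 = -320
T_8 = -2*(-320) = 640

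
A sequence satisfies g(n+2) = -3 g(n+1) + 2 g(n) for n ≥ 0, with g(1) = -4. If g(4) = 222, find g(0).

3

Let g(0) = v.
g(2) = 12 + 2v
g(3) = -44 - 6v
g(4) = 156 + 22v
So 156 + 22v = 222, giving v = 3.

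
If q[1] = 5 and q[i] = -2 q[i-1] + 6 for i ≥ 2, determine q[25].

50331650

The fixed point is 6/(1 + 2) = 2, so q[i] - 2 = -2(q[i-1] - 2).
Hence q[i] = 3·(-2)^{i-1} + 2.
q[25] = 3·(-2)^{24} + 2 = 3·16777216 + 2 = 50331650.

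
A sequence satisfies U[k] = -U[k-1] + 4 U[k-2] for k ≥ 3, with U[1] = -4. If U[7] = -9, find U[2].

-7

Let U[2] = w.
U[3] = -16 - w
U[4] = 16 + 5w
U[5] = -80 - 9w
U[6] = 144 + 29w
U[7] = -464 - 65w
So -464 - 65w = -9, giving w = -7.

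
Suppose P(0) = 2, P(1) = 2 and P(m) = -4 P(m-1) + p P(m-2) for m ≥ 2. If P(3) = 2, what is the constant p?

5

P(2) = -8 + 2p
P(3) = 32 - 6p
So 32 - 6p = 2, giving p = 5.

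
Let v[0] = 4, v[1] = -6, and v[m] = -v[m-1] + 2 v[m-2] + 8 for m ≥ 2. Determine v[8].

v[2] = -(-6) + 2*4 + 8 = 22
v[3] = -22 + 2*(-6) + 8 = -26
v[4] = -(-26) + 2*22 + 8 = 78
v[5] = -78 + 2*(-26) + 8 = -122
v[6] = -(-122) + 2*78 + 8 = 286
v[7] = -286 + 2*(-122) + 8 = -522
v[8] = -(-522) + 2*286 + 8 = 1102

1102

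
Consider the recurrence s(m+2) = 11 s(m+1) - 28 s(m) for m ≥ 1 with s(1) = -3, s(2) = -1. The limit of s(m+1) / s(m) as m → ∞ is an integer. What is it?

The characteristic equation is r^2 - 11r + 28 = 0, which factors as (r - 7)(r - 4) = 0.
So the roots are 7 and 4. Since |7| > |4| and the coefficient of 7^m is non-zero, the ratio tends to 7.

7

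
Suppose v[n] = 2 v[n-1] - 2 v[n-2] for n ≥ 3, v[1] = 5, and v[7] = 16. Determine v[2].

Let v[2] = y.
v[3] = -10 + 2y
v[4] = -20 + 2y
v[5] = -20
v[6] = -4y
v[7] = 40 - 8y
So 40 - 8y = 16, giving y = 3.

3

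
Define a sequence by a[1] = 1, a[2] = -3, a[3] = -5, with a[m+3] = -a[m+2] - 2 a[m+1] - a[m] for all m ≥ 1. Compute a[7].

2

a[4] = -(-5) - 2*(-3) - 1 = 10
a[5] = -10 - 2*(-5) - (-3) = 3
a[6] = -3 - 2*10 - (-5) = -18
a[7] = -(-18) - 2*3 - 10 = 2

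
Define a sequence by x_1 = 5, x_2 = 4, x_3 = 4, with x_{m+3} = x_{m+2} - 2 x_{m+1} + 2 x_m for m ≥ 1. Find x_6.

x_4 = 4 - 2·4 + 2·5 = 6
x_5 = 6 - 2·4 + 2·4 = 6
x_6 = 6 - 2·6 + 2·4 = 2

2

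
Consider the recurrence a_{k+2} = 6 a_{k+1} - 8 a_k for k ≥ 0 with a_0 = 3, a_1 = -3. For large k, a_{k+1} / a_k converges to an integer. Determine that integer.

The characteristic equation is r^2 - 6r + 8 = 0, which factors as (r - 4)(r - 2) = 0.
So the roots are 4 and 2. Since |4| > |2| and the coefficient of 4^k is non-zero, the ratio tends to 4.

4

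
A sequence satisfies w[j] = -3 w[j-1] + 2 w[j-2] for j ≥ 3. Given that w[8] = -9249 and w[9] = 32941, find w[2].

Rearranging, w[j-2] = (w[j] + 3 w[j-1]) / 2.
w[7] = (32941 + 3(-9249)) / 2 = 5194/2 = 2597
w[6] = (-9249 + 3(2597)) / 2 = -1458/2 = -729
w[5] = (2597 + 3(-729)) / 2 = 410/2 = 205
w[4] = (-729 + 3(205)) / 2 = -114/2 = -57
w[3] = (205 + 3(-57)) / 2 = 34/2 = 17
w[2] = (-57 + 3(17)) / 2 = -6/2 = -3

-3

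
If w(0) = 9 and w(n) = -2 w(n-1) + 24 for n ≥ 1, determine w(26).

67108872

The fixed point is 24/(1 + 2) = 8, so w(n) - 8 = -2(w(n-1) - 8).
Hence w(n) = 1·(-2)^n + 8.
w(26) = 1·(-2)^{26} + 8 = 1·67108864 + 8 = 67108872.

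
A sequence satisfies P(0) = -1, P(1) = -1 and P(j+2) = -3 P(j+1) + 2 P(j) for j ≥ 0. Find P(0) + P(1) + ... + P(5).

-50

P(2) = -3·(-1) + 2·(-1) = 1
P(3) = -3·1 + 2·(-1) = -5
P(4) = -3·(-5) + 2·1 = 17
P(5) = -3·17 + 2·(-5) = -61
Sum = (-1) + (-1) + 1 + (-5) + 17 + (-61) = -50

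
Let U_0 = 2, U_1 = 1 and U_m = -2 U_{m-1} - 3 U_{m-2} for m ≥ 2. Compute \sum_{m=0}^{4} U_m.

6

U_2 = -2*1 - 3*2 = -8
U_3 = -2*(-8) - 3*1 = 13
U_4 = -2*13 - 3*(-8) = -2
Sum = 2 + 1 + (-8) + 13 + (-2) = 6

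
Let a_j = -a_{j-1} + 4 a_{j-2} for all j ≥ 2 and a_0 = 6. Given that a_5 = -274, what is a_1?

Let a_1 = w.
a_2 = 24 - w
a_3 = -24 + 5w
a_4 = 120 - 9w
a_5 = -216 + 29w
So -216 + 29w = -274, giving w = -2.

-2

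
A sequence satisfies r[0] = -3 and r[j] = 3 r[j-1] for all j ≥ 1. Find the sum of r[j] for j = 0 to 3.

r[1] = 3*(-3) = -9
r[2] = 3*(-9) = -27
r[3] = 3*(-27) = -81
Sum = (-3) + (-9) + (-27) + (-81) = -120

-120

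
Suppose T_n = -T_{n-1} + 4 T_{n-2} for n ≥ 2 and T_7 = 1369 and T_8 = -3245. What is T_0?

Rearranging, T_{n-2} = (T_n + T_{n-1}) / 4.
T_6 = (-3245 + 1369) / 4 = -1876/4 = -469
T_5 = (1369 + (-469)) / 4 = 900/4 = 225
T_4 = (-469 + 225) / 4 = -244/4 = -61
T_3 = (225 + (-61)) / 4 = 164/4 = 41
T_2 = (-61 + 41) / 4 = -20/4 = -5
T_1 = (41 + (-5)) / 4 = 36/4 = 9
T_0 = (-5 + 9) / 4 = 4/4 = 1

1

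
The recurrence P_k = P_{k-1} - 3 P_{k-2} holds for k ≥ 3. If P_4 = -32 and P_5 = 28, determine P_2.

Rearranging, P_{k-2} = (P_k - P_{k-1}) / -3.
P_3 = (28 - (-32)) / -3 = 60/-3 = -20
P_2 = (-32 - (-20)) / -3 = -12/-3 = 4

4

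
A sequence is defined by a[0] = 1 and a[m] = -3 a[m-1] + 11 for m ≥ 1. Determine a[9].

a[1] = -3·1 + 11 = 8
a[2] = -3·8 + 11 = -13
a[3] = -3·(-13) + 11 = 50
a[4] = -3·50 + 11 = -139
a[5] = -3·(-139) + 11 = 428
a[6] = -3·428 + 11 = -1273
a[7] = -3·(-1273) + 11 = 3830
a[8] = -3·3830 + 11 = -11479
a[9] = -3·(-11479) + 11 = 34448

34448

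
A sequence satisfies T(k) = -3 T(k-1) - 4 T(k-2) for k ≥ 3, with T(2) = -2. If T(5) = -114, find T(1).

Let T(1) = x.
T(3) = 6 - 4x
T(4) = -10 + 12x
T(5) = 6 - 20x
So 6 - 20x = -114, giving x = 6.

6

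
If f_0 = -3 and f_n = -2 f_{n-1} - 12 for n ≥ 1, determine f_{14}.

The fixed point is -12/(1 + 2) = -4, so f_n + 4 = -2(f_{n-1} + 4).
Hence f_n = 1·(-2)^n - 4.
f_{14} = 1·(-2)^{14} - 4 = 1·16384 - 4 = 16380.

16380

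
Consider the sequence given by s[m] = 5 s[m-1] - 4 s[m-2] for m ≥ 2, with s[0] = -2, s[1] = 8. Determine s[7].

54608

s[2] = 5(8) - 4(-2) = 48
s[3] = 5(48) - 4(8) = 208
s[4] = 5(208) - 4(48) = 848
s[5] = 5(848) - 4(208) = 3408
s[6] = 5(3408) - 4(848) = 13648
s[7] = 5(13648) - 4(3408) = 54608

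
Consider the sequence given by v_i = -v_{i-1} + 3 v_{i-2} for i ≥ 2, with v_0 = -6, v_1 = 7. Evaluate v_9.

7462

v_2 = -7 + 3(-6) = -25
v_3 = -(-25) + 3(7) = 46
v_4 = -46 + 3(-25) = -121
v_5 = -(-121) + 3(46) = 259
v_6 = -259 + 3(-121) = -622
v_7 = -(-622) + 3(259) = 1399
v_8 = -1399 + 3(-622) = -3265
v_9 = -(-3265) + 3(1399) = 7462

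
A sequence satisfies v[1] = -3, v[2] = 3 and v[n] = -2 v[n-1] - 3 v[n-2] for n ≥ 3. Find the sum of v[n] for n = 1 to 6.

v[3] = -2*3 - 3*(-3) = 3
v[4] = -2*3 - 3*3 = -15
v[5] = -2*(-15) - 3*3 = 21
v[6] = -2*21 - 3*(-15) = 3
Sum = (-3) + 3 + 3 + (-15) + 21 + 3 = 12

12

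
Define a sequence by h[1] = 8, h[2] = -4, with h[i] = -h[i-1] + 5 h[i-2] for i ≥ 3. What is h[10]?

h[3] = -(-4) + 5·8 = 44
h[4] = -44 + 5·(-4) = -64
h[5] = -(-64) + 5·44 = 284
h[6] = -284 + 5·(-64) = -604
h[7] = -(-604) + 5·284 = 2024
h[8] = -2024 + 5·(-604) = -5044
h[9] = -(-5044) + 5·2024 = 15164
h[10] = -15164 + 5·(-5044) = -40384

-40384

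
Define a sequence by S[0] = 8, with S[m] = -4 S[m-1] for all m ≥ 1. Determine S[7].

-131072

S[1] = -4·8 = -32
S[2] = -4·(-32) = 128
S[3] = -4·128 = -512
S[4] = -4·(-512) = 2048
S[5] = -4·2048 = -8192
S[6] = -4·(-8192) = 32768
S[7] = -4·32768 = -131072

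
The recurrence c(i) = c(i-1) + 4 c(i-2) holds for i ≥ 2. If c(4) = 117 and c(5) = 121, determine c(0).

9

Rearranging, c(i-2) = (c(i) - c(i-1)) / 4.
c(3) = (121 - 117) / 4 = 4/4 = 1
c(2) = (117 - 1) / 4 = 116/4 = 29
c(1) = (1 - 29) / 4 = -28/4 = -7
c(0) = (29 - (-7)) / 4 = 36/4 = 9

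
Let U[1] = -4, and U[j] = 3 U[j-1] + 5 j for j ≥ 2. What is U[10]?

44258

U[2] = 3·(-4) + 10 = -2
U[3] = 3·(-2) + 15 = 9
U[4] = 3·9 + 20 = 47
U[5] = 3·47 + 25 = 166
U[6] = 3·166 + 30 = 528
U[7] = 3·528 + 35 = 1619
U[8] = 3·1619 + 40 = 4897
U[9] = 3·4897 + 45 = 14736
U[10] = 3·14736 + 50 = 44258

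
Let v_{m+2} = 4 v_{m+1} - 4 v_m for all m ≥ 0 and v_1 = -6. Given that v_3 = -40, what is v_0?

-2

Let v_0 = x.
v_2 = -24 - 4x
v_3 = -72 - 16x
So -72 - 16x = -40, giving x = -2.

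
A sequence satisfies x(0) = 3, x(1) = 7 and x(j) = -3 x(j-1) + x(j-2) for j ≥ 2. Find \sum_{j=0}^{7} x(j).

x(2) = -3(7) + 3 = -18
x(3) = -3(-18) + 7 = 61
x(4) = -3(61) + (-18) = -201
x(5) = -3(-201) + 61 = 664
x(6) = -3(664) + (-201) = -2193
x(7) = -3(-2193) + 664 = 7243
Sum = 3 + 7 + (-18) + 61 + (-201) + 664 + (-2193) + 7243 = 5566

5566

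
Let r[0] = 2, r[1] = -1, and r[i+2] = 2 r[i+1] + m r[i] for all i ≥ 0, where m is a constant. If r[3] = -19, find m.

r[2] = -2 + 2m
r[3] = -4 + 3m
So -4 + 3m = -19, giving m = -5.

-5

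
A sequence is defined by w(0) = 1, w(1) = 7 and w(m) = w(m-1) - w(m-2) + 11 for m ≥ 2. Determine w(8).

17

w(2) = 7 - 1 + 11 = 17
w(3) = 17 - 7 + 11 = 21
w(4) = 21 - 17 + 11 = 15
w(5) = 15 - 21 + 11 = 5
w(6) = 5 - 15 + 11 = 1
w(7) = 1 - 5 + 11 = 7
w(8) = 7 - 1 + 11 = 17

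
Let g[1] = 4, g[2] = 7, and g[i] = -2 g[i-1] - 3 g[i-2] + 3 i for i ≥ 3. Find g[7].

151

g[3] = -2*7 - 3*4 + 9 = -17
g[4] = -2*(-17) - 3*7 + 12 = 25
g[5] = -2*25 - 3*(-17) + 15 = 16
g[6] = -2*16 - 3*25 + 18 = -89
g[7] = -2*(-89) - 3*16 + 21 = 151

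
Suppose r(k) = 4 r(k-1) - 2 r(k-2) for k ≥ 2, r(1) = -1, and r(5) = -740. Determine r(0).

6

Let r(0) = y.
r(2) = -4 - 2y
r(3) = -14 - 8y
r(4) = -48 - 28y
r(5) = -164 - 96y
So -164 - 96y = -740, giving y = 6.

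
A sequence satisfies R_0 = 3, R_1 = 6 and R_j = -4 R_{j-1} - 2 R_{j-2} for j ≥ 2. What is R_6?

R_2 = -4*6 - 2*3 = -30
R_3 = -4*(-30) - 2*6 = 108
R_4 = -4*108 - 2*(-30) = -372
R_5 = -4*(-372) - 2*108 = 1272
R_6 = -4*1272 - 2*(-372) = -4344

-4344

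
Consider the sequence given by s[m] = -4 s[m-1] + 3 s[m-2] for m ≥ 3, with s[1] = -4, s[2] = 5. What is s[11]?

-6711536

s[3] = -4*5 + 3*(-4) = -32
s[4] = -4*(-32) + 3*5 = 143
s[5] = -4*143 + 3*(-32) = -668
s[6] = -4*(-668) + 3*143 = 3101
s[7] = -4*3101 + 3*(-668) = -14408
s[8] = -4*(-14408) + 3*3101 = 66935
s[9] = -4*66935 + 3*(-14408) = -310964
s[10] = -4*(-310964) + 3*66935 = 1444661
s[11] = -4*1444661 + 3*(-310964) = -6711536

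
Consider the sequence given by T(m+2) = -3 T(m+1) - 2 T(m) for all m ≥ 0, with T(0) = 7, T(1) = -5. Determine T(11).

4087

T(2) = -3(-5) - 2(7) = 1
T(3) = -3(1) - 2(-5) = 7
T(4) = -3(7) - 2(1) = -23
T(5) = -3(-23) - 2(7) = 55
T(6) = -3(55) - 2(-23) = -119
T(7) = -3(-119) - 2(55) = 247
T(8) = -3(247) - 2(-119) = -503
T(9) = -3(-503) - 2(247) = 1015
T(10) = -3(1015) - 2(-503) = -2039
T(11) = -3(-2039) - 2(1015) = 4087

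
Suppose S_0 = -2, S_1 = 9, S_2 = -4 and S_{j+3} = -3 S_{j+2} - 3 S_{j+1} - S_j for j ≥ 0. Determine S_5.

-83

S_3 = -3(-4) - 3(9) - (-2) = -13
S_4 = -3(-13) - 3(-4) - 9 = 42
S_5 = -3(42) - 3(-13) - (-4) = -83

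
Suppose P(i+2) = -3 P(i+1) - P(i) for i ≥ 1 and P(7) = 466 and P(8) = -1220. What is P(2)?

Rearranging, P(i-2) = -(P(i) + 3 P(i-1)).
P(6) = -(-1220 + 3·466) = -178
P(5) = -(466 + 3·(-178)) = 68
P(4) = -(-178 + 3·68) = -26
P(3) = -(68 + 3·(-26)) = 10
P(2) = -(-26 + 3·10) = -4

-4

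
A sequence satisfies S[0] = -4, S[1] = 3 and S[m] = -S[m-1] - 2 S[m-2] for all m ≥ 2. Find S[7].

-19

S[2] = -3 - 2(-4) = 5
S[3] = -5 - 2(3) = -11
S[4] = -(-11) - 2(5) = 1
S[5] = -1 - 2(-11) = 21
S[6] = -21 - 2(1) = -23
S[7] = -(-23) - 2(21) = -19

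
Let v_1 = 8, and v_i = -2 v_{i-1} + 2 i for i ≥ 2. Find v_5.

v_2 = -2*8 + 4 = -12
v_3 = -2*(-12) + 6 = 30
v_4 = -2*30 + 8 = -52
v_5 = -2*(-52) + 10 = 114

114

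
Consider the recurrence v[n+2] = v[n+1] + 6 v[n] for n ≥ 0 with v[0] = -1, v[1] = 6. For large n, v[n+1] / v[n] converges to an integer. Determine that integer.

3

The characteristic equation is r^2 - r - 6 = 0, which factors as (r - 3)(r + 2) = 0.
So the roots are 3 and -2. Since |3| > |-2| and the coefficient of 3^n is non-zero, the ratio tends to 3.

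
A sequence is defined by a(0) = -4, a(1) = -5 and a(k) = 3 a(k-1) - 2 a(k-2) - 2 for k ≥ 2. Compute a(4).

-41

a(2) = 3*(-5) - 2*(-4) - 2 = -9
a(3) = 3*(-9) - 2*(-5) - 2 = -19
a(4) = 3*(-19) - 2*(-9) - 2 = -41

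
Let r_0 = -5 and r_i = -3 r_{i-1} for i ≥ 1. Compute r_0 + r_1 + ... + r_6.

r_1 = -3(-5) = 15
r_2 = -3(15) = -45
r_3 = -3(-45) = 135
r_4 = -3(135) = -405
r_5 = -3(-405) = 1215
r_6 = -3(1215) = -3645
Sum = (-5) + 15 + (-45) + 135 + (-405) + 1215 + (-3645) = -2735

-2735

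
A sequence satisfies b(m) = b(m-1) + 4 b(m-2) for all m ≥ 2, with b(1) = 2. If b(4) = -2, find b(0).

Let b(0) = x.
b(2) = 2 + 4x
b(3) = 10 + 4x
b(4) = 18 + 20x
So 18 + 20x = -2, giving x = -1.

-1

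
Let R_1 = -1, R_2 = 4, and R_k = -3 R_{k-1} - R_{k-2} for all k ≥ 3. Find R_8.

R_3 = -3*4 - (-1) = -11
R_4 = -3*(-11) - 4 = 29
R_5 = -3*29 - (-11) = -76
R_6 = -3*(-76) - 29 = 199
R_7 = -3*199 - (-76) = -521
R_8 = -3*(-521) - 199 = 1364

1364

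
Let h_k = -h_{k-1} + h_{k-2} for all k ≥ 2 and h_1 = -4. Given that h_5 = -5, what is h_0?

-5

Let h_0 = z.
h_2 = 4 + z
h_3 = -8 - z
h_4 = 12 + 2z
h_5 = -20 - 3z
So -20 - 3z = -5, giving z = -5.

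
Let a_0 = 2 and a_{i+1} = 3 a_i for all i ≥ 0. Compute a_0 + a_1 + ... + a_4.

a_1 = 3·2 = 6
a_2 = 3·6 = 18
a_3 = 3·18 = 54
a_4 = 3·54 = 162
Sum = 2 + 6 + 18 + 54 + 162 = 242

242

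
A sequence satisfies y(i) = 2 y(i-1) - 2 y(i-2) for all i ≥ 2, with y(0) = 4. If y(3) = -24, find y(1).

-4

Let y(1) = w.
y(2) = -8 + 2w
y(3) = -16 + 2w
So -16 + 2w = -24, giving w = -4.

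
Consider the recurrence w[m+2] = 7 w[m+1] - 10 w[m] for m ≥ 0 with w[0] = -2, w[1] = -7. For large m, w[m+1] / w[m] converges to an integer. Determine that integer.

5

The characteristic equation is r^2 - 7r + 10 = 0, which factors as (r - 5)(r - 2) = 0.
So the roots are 5 and 2. Since |5| > |2| and the coefficient of 5^m is non-zero, the ratio tends to 5.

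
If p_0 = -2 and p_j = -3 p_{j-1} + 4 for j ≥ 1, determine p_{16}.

The fixed point is 4/(1 + 3) = 1, so p_j - 1 = -3(p_{j-1} - 1).
Hence p_j = -3·(-3)^j + 1.
p_{16} = -3·(-3)^{16} + 1 = -3·43046721 + 1 = -129140162.

-129140162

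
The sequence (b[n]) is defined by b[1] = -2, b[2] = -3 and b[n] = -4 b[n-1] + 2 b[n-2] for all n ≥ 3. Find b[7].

b[3] = -4*(-3) + 2*(-2) = 8
b[4] = -4*8 + 2*(-3) = -38
b[5] = -4*(-38) + 2*8 = 168
b[6] = -4*168 + 2*(-38) = -748
b[7] = -4*(-748) + 2*168 = 3328

3328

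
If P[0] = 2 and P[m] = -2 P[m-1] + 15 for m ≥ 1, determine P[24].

The fixed point is 15/(1 + 2) = 5, so P[m] - 5 = -2(P[m-1] - 5).
Hence P[m] = -3·(-2)^m + 5.
P[24] = -3·(-2)^{24} + 5 = -3·16777216 + 5 = -50331643.

-50331643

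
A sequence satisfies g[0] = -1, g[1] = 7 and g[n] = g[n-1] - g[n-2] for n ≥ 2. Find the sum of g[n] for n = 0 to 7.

g[2] = 7 - (-1) = 8
g[3] = 8 - 7 = 1
g[4] = 1 - 8 = -7
g[5] = (-7) - 1 = -8
g[6] = (-8) - (-7) = -1
g[7] = (-1) - (-8) = 7
Sum = (-1) + 7 + 8 + 1 + (-7) + (-8) + (-1) + 7 = 6

6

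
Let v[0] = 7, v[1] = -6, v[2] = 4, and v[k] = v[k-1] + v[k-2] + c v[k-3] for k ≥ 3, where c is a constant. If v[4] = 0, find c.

-2

v[3] = -2 + 7c
v[4] = 2 + c
So 2 + c = 0, giving c = -2.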